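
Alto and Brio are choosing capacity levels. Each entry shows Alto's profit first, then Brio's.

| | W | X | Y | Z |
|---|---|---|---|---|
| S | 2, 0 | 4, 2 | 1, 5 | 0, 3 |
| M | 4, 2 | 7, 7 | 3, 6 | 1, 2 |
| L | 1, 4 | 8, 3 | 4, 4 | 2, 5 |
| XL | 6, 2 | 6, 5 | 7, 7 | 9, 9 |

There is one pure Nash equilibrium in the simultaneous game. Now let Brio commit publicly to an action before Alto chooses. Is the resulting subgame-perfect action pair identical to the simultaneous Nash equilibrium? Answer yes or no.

Alto best-responds to each possible Brio move:
- W: Alto compares 2, 4, 1, 6 and picks XL; Brio would get 2.
- X: Alto compares 4, 7, 8, 6 and picks L; Brio would get 3.
- Y: Alto compares 1, 3, 4, 7 and picks XL; Brio would get 7.
- Z: Alto compares 0, 1, 2, 9 and picks XL; Brio would get 9.
Among 2, 3, 7, 9, the best is 9 at Z. Subgame-perfect outcome: (XL, Z) with payoffs (9, 9).
Under simultaneous play:
Alto's best replies: W→XL; X→L; Y→XL; Z→XL.
Brio's best replies: S→Y; M→X; L→Z; XL→Z.
The unique mutual best reply is (XL, Z), giving (9, 9).
Sequential outcome (XL, Z) coincides with the Nash profile (XL, Z).

yes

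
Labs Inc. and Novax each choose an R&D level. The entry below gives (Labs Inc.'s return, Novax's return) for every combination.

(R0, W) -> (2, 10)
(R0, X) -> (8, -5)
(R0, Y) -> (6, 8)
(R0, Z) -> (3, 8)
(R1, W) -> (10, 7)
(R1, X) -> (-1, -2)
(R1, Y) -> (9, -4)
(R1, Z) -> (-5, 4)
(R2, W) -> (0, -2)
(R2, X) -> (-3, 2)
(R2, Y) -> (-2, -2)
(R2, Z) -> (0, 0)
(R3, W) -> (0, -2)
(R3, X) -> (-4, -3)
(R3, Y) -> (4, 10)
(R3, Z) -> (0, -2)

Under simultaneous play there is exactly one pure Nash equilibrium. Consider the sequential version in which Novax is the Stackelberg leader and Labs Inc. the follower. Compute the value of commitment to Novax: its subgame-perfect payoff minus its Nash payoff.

Backward induction with Novax moving first.
- W: BR = R1, leader payoff 7.
- X: BR = R0, leader payoff -5.
- Y: BR = R1, leader payoff -4.
- Z: BR = R0, leader payoff 8.
Among 7, -5, -4, 8, the best is 8 at Z. Subgame-perfect outcome: (R0, Z) with payoffs (3, 8).
Under simultaneous play:
Labs Inc.'s best replies: W→R1; X→R0; Y→R1; Z→R0.
Novax's best replies: R0→W; R1→W; R2→X; R3→Y.
The unique mutual best reply is (R1, W), giving (10, 7).
Novax's commitment gain: 8 − 7 = 1.

1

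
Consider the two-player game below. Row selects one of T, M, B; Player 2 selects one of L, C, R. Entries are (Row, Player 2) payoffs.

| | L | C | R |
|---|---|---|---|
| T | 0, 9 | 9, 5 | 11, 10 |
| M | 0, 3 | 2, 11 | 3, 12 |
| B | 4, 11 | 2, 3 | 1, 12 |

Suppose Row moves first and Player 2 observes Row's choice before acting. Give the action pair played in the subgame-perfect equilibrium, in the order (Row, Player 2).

Player 2 best-responds to each possible Row move:
- T: BR = R, leader payoff 11.
- M: BR = R, leader payoff 3.
- B: BR = R, leader payoff 1.
Maximizing over 11, 3, 1, Row chooses T. Subgame-perfect outcome: (T, R) with payoffs (11, 10).

(T, R)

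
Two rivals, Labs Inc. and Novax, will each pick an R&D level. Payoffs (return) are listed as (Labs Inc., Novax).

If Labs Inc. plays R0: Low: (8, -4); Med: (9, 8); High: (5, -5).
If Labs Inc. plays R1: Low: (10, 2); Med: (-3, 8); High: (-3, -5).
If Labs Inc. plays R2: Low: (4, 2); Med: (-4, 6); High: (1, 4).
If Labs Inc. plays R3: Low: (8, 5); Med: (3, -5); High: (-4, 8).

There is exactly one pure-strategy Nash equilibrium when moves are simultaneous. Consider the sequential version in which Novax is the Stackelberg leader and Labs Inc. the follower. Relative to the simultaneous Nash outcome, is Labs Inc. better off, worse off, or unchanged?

Work backward from Labs Inc.'s decision.
- Low: Labs Inc. compares 8, 10, 4, 8 and picks R1; Novax would get 2.
- Med: Labs Inc. compares 9, -3, -4, 3 and picks R0; Novax would get 8.
- High: Labs Inc. compares 5, -3, 1, -4 and picks R0; Novax would get -5.
Among 2, 8, -5, the best is 8 at Med. Subgame-perfect outcome: (R0, Med) with payoffs (9, 8).
Under simultaneous play:
Labs Inc.'s best replies: Low→R1; Med→R0; High→R0.
Novax's best replies: R0→Med; R1→Med; R2→Med; R3→High.
The unique mutual best reply is (R0, Med), giving (9, 8).
Labs Inc. earns 9 sequentially versus 9 at the Nash outcome: unchanged.

unchanged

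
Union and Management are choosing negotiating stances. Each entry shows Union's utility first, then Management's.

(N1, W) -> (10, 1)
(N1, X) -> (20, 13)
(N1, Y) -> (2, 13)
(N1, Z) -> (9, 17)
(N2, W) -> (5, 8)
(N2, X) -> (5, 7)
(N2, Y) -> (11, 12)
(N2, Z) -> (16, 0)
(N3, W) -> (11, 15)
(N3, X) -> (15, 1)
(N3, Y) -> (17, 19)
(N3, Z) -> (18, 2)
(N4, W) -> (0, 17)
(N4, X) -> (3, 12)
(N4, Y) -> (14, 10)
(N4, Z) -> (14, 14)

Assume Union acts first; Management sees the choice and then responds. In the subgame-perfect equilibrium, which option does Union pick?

N3

Work backward from Management's decision.
- N1: BR = Z, leader payoff 9.
- N2: BR = Y, leader payoff 11.
- N3: BR = Y, leader payoff 17.
- N4: BR = W, leader payoff 0.
Union's induced payoffs are 9, 11, 17, 0, so Union commits to N3. Subgame-perfect outcome: (N3, Y) with payoffs (17, 19).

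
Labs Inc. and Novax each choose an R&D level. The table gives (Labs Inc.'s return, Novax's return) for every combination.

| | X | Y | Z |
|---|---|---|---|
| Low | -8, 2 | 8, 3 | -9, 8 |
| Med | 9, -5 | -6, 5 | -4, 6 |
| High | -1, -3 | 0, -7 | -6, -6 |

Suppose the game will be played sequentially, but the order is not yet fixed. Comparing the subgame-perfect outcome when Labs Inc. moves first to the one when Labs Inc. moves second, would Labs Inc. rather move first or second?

If Labs Inc. leads: Novax's best replies are Low→Z, Med→Z, High→X; Labs Inc.'s induced payoffs -9, -4, -1; outcome (High, X), payoffs (-1, -3).
If Novax leads: Labs Inc.'s best replies are X→Med, Y→Low, Z→Med; Novax's induced payoffs -5, 3, 6; outcome (Med, Z), payoffs (-4, 6).
Labs Inc. gets -1 moving first and -4 moving second, so Labs Inc. prefers to move first.

first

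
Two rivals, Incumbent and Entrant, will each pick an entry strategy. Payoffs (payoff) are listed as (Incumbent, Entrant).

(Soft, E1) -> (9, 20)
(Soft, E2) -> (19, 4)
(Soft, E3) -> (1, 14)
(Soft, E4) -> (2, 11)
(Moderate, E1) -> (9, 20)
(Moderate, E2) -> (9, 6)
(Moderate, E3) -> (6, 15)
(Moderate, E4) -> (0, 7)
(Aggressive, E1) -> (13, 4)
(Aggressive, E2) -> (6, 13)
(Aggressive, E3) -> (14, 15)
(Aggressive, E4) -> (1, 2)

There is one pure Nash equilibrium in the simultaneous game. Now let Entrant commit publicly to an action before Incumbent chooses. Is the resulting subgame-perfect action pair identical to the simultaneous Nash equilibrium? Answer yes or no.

Work backward from Incumbent's decision.
- E1: Incumbent compares 9, 9, 13 and picks Aggressive; Entrant would get 4.
- E2: Incumbent compares 19, 9, 6 and picks Soft; Entrant would get 4.
- E3: Incumbent compares 1, 6, 14 and picks Aggressive; Entrant would get 15.
- E4: Incumbent compares 2, 0, 1 and picks Soft; Entrant would get 11.
Maximizing over 4, 4, 15, 11, Entrant chooses E3. Subgame-perfect outcome: (Aggressive, E3) with payoffs (14, 15).
For the simultaneous game, intersect best replies.
Incumbent's best replies: E1→Aggressive; E2→Soft; E3→Aggressive; E4→Soft.
Entrant's best replies: Soft→E1; Moderate→E1; Aggressive→E3.
The unique mutual best reply is (Aggressive, E3), giving (14, 15).
Sequential outcome (Aggressive, E3) coincides with the Nash profile (Aggressive, E3).

yes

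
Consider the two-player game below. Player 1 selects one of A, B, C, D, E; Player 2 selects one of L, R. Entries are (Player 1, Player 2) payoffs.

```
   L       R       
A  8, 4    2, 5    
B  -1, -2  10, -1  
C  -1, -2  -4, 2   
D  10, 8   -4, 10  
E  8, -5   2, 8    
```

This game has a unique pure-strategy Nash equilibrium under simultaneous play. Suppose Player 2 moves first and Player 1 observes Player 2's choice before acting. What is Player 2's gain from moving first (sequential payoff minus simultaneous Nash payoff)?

Player 1 best-responds to each possible Player 2 move:
- L: Player 1 compares 8, -1, -1, 10, 8 and picks D; Player 2 would get 8.
- R: Player 1 compares 2, 10, -4, -4, 2 and picks B; Player 2 would get -1.
Player 2's induced payoffs are 8, -1, so Player 2 commits to L. Subgame-perfect outcome: (D, L) with payoffs (10, 8).
For the simultaneous game, intersect best replies.
Player 1's best replies: L→D; R→B.
Player 2's best replies: A→R; B→R; C→R; D→R; E→R.
Only (B, R) has each player best-responding; Nash payoffs (10, -1).
Player 2's commitment gain: 8 − -1 = 9.

9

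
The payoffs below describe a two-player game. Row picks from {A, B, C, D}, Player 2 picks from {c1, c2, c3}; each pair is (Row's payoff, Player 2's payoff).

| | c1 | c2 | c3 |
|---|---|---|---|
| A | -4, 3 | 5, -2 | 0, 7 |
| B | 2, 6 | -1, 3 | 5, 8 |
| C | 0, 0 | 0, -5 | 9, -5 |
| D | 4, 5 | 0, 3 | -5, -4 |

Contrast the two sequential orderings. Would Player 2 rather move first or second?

If Row leads: Player 2's best replies are A→c3, B→c3, C→c1, D→c1; Row's induced payoffs 0, 5, 0, 4; outcome (B, c3), payoffs (5, 8).
If Player 2 leads: Row's best replies are c1→D, c2→A, c3→C; Player 2's induced payoffs 5, -2, -5; outcome (D, c1), payoffs (4, 5).
Player 2 gets 5 moving first and 8 moving second, so Player 2 prefers to move second.

second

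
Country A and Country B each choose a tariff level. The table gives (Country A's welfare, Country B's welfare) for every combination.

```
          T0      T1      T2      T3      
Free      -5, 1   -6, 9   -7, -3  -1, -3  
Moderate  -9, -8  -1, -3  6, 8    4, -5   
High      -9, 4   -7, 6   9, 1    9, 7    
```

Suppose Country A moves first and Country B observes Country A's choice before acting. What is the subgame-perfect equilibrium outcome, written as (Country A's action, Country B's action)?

Backward induction with Country A moving first.
- Free: Country B compares 1, 9, -3, -3 and picks T1; Country A would get -6.
- Moderate: Country B compares -8, -3, 8, -5 and picks T2; Country A would get 6.
- High: Country B compares 4, 6, 1, 7 and picks T3; Country A would get 9.
Among -6, 6, 9, the best is 9 at High. Subgame-perfect outcome: (High, T3) with payoffs (9, 7).

(High, T3)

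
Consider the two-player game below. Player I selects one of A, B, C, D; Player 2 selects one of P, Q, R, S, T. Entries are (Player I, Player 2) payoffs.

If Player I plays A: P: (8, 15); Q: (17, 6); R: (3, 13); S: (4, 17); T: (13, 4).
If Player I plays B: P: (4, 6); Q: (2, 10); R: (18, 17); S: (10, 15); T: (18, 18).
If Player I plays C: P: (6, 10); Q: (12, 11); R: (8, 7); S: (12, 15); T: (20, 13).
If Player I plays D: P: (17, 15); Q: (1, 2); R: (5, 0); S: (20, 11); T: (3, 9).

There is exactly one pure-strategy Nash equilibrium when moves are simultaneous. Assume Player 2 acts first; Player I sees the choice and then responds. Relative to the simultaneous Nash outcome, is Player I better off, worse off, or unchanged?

Solve by backward induction (Player 2 leads).
- P: BR = D, leader payoff 15.
- Q: BR = A, leader payoff 6.
- R: BR = B, leader payoff 17.
- S: BR = D, leader payoff 11.
- T: BR = C, leader payoff 13.
Maximizing over 15, 6, 17, 11, 13, Player 2 chooses R. Subgame-perfect outcome: (B, R) with payoffs (18, 17).
Now find the simultaneous Nash equilibrium.
Player I's best replies: P→D; Q→A; R→B; S→D; T→C.
Player 2's best replies: A→S; B→T; C→S; D→P.
The unique mutual best reply is (D, P), giving (17, 15).
Player I earns 18 sequentially versus 17 at the Nash outcome: better off.

better off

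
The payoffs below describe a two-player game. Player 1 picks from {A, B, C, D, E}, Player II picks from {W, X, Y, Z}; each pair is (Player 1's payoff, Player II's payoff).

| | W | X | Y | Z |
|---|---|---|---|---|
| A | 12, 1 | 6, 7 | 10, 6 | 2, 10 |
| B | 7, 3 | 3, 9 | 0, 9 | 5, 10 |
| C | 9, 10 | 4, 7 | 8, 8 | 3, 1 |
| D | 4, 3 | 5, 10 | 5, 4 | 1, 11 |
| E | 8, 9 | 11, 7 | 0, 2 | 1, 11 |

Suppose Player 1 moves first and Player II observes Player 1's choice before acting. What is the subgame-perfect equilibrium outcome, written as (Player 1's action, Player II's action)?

Backward induction with Player 1 moving first.
- A: BR = Z, leader payoff 2.
- B: BR = Z, leader payoff 5.
- C: BR = W, leader payoff 9.
- D: BR = Z, leader payoff 1.
- E: BR = Z, leader payoff 1.
Maximizing over 2, 5, 9, 1, 1, Player 1 chooses C. Subgame-perfect outcome: (C, W) with payoffs (9, 10).

(C, W)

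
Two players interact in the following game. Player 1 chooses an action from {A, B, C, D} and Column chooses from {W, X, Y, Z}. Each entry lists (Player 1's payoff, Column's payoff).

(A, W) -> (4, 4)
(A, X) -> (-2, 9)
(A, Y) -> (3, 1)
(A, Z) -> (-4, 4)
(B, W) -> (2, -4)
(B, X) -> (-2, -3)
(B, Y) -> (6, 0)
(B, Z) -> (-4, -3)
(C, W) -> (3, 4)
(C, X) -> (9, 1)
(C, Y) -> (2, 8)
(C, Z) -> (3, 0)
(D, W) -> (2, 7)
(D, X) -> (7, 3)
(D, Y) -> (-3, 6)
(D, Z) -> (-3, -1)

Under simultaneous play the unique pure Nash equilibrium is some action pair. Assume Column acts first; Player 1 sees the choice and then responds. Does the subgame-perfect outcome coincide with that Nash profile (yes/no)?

Work backward from Player 1's decision.
- W: BR = A, leader payoff 4.
- X: BR = C, leader payoff 1.
- Y: BR = B, leader payoff 0.
- Z: BR = C, leader payoff 0.
Column's induced payoffs are 4, 1, 0, 0, so Column commits to W. Subgame-perfect outcome: (A, W) with payoffs (4, 4).
For the simultaneous game, intersect best replies.
Player 1's best replies: W→A; X→C; Y→B; Z→C.
Column's best replies: A→X; B→Y; C→Y; D→W.
Only (B, Y) has each player best-responding; Nash payoffs (6, 0).
Sequential outcome (A, W) differs from the Nash profile (B, Y).

no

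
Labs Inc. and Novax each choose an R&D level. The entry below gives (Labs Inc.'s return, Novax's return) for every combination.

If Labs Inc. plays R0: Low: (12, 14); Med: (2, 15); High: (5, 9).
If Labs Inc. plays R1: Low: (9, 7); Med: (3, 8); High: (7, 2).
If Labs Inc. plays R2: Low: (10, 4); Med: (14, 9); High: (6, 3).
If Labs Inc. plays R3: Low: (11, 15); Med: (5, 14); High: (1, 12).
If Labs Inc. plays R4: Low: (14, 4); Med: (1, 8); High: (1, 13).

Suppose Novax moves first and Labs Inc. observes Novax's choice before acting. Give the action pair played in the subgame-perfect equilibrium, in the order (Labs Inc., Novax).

(R2, Med)

Solve by backward induction (Novax leads).
- Low: BR = R4, leader payoff 4.
- Med: BR = R2, leader payoff 9.
- High: BR = R1, leader payoff 2.
Novax's induced payoffs are 4, 9, 2, so Novax commits to Med. Subgame-perfect outcome: (R2, Med) with payoffs (14, 9).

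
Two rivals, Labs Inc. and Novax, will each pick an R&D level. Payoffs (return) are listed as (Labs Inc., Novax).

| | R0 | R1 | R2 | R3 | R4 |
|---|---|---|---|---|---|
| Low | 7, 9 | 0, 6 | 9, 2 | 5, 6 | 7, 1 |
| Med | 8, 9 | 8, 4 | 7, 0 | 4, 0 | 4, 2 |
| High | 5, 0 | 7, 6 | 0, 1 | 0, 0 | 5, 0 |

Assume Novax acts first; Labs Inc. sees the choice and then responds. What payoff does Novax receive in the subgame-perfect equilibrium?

9

Solve by backward induction (Novax leads).
- R0 → Labs Inc. plays Med (best of 7, 8, 5); Novax gets 9.
- R1 → Labs Inc. plays Med (best of 0, 8, 7); Novax gets 4.
- R2 → Labs Inc. plays Low (best of 9, 7, 0); Novax gets 2.
- R3 → Labs Inc. plays Low (best of 5, 4, 0); Novax gets 6.
- R4 → Labs Inc. plays Low (best of 7, 4, 5); Novax gets 1.
Novax's induced payoffs are 9, 4, 2, 6, 1, so Novax commits to R0. Subgame-perfect outcome: (Med, R0) with payoffs (8, 9).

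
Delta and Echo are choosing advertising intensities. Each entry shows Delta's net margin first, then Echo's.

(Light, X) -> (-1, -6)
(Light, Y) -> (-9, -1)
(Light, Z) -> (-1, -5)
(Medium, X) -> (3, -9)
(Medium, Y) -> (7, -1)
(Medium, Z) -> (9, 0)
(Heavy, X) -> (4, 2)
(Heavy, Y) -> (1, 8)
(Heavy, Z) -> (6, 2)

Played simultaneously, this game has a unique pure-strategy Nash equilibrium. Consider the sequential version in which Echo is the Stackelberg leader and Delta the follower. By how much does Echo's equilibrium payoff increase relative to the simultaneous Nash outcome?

Work backward from Delta's decision.
- X: BR = Heavy, leader payoff 2.
- Y: BR = Medium, leader payoff -1.
- Z: BR = Medium, leader payoff 0.
Maximizing over 2, -1, 0, Echo chooses X. Subgame-perfect outcome: (Heavy, X) with payoffs (4, 2).
For the simultaneous game, intersect best replies.
Delta's best replies: X→Heavy; Y→Medium; Z→Medium.
Echo's best replies: Light→Y; Medium→Z; Heavy→Y.
Only (Medium, Z) has each player best-responding; Nash payoffs (9, 0).
Echo's commitment gain: 2 − 0 = 2.

2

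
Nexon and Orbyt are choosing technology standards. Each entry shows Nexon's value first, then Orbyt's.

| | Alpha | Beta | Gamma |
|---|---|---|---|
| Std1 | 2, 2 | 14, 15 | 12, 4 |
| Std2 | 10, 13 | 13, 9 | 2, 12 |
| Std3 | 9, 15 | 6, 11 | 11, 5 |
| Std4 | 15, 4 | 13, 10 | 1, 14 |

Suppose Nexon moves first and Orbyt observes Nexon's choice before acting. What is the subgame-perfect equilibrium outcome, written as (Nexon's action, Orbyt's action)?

Solve by backward induction (Nexon leads).
- Std1 → Orbyt plays Beta (best of 2, 15, 4); Nexon gets 14.
- Std2 → Orbyt plays Alpha (best of 13, 9, 12); Nexon gets 10.
- Std3 → Orbyt plays Alpha (best of 15, 11, 5); Nexon gets 9.
- Std4 → Orbyt plays Gamma (best of 4, 10, 14); Nexon gets 1.
Among 14, 10, 9, 1, the best is 14 at Std1. Subgame-perfect outcome: (Std1, Beta) with payoffs (14, 15).

(Std1, Beta)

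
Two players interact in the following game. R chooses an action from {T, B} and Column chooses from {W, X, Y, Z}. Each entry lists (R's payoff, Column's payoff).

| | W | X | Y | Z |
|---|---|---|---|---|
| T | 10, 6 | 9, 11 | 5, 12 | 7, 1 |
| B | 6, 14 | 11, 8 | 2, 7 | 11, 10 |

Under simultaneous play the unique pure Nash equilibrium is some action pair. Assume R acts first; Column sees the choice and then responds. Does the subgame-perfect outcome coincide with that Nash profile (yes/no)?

no

Backward induction with R moving first.
- T: BR = Y, leader payoff 5.
- B: BR = W, leader payoff 6.
R's induced payoffs are 5, 6, so R commits to B. Subgame-perfect outcome: (B, W) with payoffs (6, 14).
Under simultaneous play:
R's best replies: W→T; X→B; Y→T; Z→B.
Column's best replies: T→Y; B→W.
Only (T, Y) has each player best-responding; Nash payoffs (5, 12).
Sequential outcome (B, W) differs from the Nash profile (T, Y).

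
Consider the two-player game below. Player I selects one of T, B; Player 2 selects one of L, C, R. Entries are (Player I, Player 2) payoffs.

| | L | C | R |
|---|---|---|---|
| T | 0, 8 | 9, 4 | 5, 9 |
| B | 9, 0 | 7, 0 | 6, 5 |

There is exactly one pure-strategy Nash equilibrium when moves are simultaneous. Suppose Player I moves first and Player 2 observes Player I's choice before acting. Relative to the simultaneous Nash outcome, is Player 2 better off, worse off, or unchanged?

Solve by backward induction (Player I leads).
- T → Player 2 plays R (best of 8, 4, 9); Player I gets 5.
- B → Player 2 plays R (best of 0, 0, 5); Player I gets 6.
Player I's induced payoffs are 5, 6, so Player I commits to B. Subgame-perfect outcome: (B, R) with payoffs (6, 5).
For the simultaneous game, intersect best replies.
Player I's best replies: L→B; C→T; R→B.
Player 2's best replies: T→R; B→R.
Only (B, R) has each player best-responding; Nash payoffs (6, 5).
Player 2 earns 5 sequentially versus 5 at the Nash outcome: unchanged.

unchanged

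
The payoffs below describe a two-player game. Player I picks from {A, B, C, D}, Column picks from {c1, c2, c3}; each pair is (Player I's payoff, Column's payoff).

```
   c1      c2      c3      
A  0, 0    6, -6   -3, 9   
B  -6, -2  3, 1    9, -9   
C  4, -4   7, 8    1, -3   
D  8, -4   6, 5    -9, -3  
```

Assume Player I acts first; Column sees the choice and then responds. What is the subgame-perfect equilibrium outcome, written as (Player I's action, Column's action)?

(C, c2)

Solve by backward induction (Player I leads).
- A: Column compares 0, -6, 9 and picks c3; Player I would get -3.
- B: Column compares -2, 1, -9 and picks c2; Player I would get 3.
- C: Column compares -4, 8, -3 and picks c2; Player I would get 7.
- D: Column compares -4, 5, -3 and picks c2; Player I would get 6.
Player I's induced payoffs are -3, 3, 7, 6, so Player I commits to C. Subgame-perfect outcome: (C, c2) with payoffs (7, 8).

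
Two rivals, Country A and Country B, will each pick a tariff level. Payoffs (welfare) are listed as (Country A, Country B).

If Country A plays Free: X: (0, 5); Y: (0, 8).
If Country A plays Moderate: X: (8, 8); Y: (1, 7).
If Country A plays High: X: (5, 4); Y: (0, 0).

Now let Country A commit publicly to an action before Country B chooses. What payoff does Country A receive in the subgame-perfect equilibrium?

Country B best-responds to each possible Country A move:
- Free: BR = Y, leader payoff 0.
- Moderate: BR = X, leader payoff 8.
- High: BR = X, leader payoff 5.
Among 0, 8, 5, the best is 8 at Moderate. Subgame-perfect outcome: (Moderate, X) with payoffs (8, 8).

8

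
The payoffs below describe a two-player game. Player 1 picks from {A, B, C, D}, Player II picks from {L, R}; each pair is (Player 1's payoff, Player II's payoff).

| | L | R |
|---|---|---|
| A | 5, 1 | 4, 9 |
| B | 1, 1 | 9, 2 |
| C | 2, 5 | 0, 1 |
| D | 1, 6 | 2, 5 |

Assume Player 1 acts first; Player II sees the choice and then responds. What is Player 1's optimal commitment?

Backward induction with Player 1 moving first.
- A: BR = R, leader payoff 4.
- B: BR = R, leader payoff 9.
- C: BR = L, leader payoff 2.
- D: BR = L, leader payoff 1.
Player 1's induced payoffs are 4, 9, 2, 1, so Player 1 commits to B. Subgame-perfect outcome: (B, R) with payoffs (9, 2).

B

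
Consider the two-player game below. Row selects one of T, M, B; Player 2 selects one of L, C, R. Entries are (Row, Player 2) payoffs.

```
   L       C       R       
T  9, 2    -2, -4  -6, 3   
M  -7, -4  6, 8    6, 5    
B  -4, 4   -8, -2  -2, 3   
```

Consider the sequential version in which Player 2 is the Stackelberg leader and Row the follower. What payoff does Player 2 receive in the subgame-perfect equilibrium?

8

Row best-responds to each possible Player 2 move:
- L: Row compares 9, -7, -4 and picks T; Player 2 would get 2.
- C: Row compares -2, 6, -8 and picks M; Player 2 would get 8.
- R: Row compares -6, 6, -2 and picks M; Player 2 would get 5.
Player 2's induced payoffs are 2, 8, 5, so Player 2 commits to C. Subgame-perfect outcome: (M, C) with payoffs (6, 8).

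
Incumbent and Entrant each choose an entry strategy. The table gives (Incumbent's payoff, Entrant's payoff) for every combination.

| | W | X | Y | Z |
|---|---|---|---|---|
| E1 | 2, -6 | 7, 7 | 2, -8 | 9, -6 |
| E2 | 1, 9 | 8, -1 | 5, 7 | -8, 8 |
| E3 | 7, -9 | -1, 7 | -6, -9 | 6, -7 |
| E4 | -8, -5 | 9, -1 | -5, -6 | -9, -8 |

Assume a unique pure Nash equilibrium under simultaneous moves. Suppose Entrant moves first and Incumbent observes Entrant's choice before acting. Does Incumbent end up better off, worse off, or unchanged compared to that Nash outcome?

worse off

Backward induction with Entrant moving first.
- W → Incumbent plays E3 (best of 2, 1, 7, -8); Entrant gets -9.
- X → Incumbent plays E4 (best of 7, 8, -1, 9); Entrant gets -1.
- Y → Incumbent plays E2 (best of 2, 5, -6, -5); Entrant gets 7.
- Z → Incumbent plays E1 (best of 9, -8, 6, -9); Entrant gets -6.
Among -9, -1, 7, -6, the best is 7 at Y. Subgame-perfect outcome: (E2, Y) with payoffs (5, 7).
Now find the simultaneous Nash equilibrium.
Incumbent's best replies: W→E3; X→E4; Y→E2; Z→E1.
Entrant's best replies: E1→X; E2→W; E3→X; E4→X.
Only (E4, X) has each player best-responding; Nash payoffs (9, -1).
Incumbent earns 5 sequentially versus 9 at the Nash outcome: worse off.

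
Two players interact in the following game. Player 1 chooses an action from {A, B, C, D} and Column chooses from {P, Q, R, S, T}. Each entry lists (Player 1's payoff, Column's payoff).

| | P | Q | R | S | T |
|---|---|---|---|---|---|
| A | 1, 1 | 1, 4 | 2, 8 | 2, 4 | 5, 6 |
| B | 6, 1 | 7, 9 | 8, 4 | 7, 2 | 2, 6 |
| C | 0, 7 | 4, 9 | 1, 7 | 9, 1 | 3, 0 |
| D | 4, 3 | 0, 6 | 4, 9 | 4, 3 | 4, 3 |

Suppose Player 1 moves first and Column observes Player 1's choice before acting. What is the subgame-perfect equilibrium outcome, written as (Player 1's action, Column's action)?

Column best-responds to each possible Player 1 move:
- A → Column plays R (best of 1, 4, 8, 4, 6); Player 1 gets 2.
- B → Column plays Q (best of 1, 9, 4, 2, 6); Player 1 gets 7.
- C → Column plays Q (best of 7, 9, 7, 1, 0); Player 1 gets 4.
- D → Column plays R (best of 3, 6, 9, 3, 3); Player 1 gets 4.
Maximizing over 2, 7, 4, 4, Player 1 chooses B. Subgame-perfect outcome: (B, Q) with payoffs (7, 9).

(B, Q)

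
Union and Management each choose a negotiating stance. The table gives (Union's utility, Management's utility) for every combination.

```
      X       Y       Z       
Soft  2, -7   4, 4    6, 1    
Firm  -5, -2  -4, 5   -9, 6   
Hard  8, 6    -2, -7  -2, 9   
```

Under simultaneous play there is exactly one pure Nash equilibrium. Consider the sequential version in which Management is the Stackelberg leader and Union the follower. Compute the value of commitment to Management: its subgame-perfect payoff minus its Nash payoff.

2

Work backward from Union's decision.
- X: BR = Hard, leader payoff 6.
- Y: BR = Soft, leader payoff 4.
- Z: BR = Soft, leader payoff 1.
Maximizing over 6, 4, 1, Management chooses X. Subgame-perfect outcome: (Hard, X) with payoffs (8, 6).
Under simultaneous play:
Union's best replies: X→Hard; Y→Soft; Z→Soft.
Management's best replies: Soft→Y; Firm→Z; Hard→Z.
Only (Soft, Y) has each player best-responding; Nash payoffs (4, 4).
Management's commitment gain: 6 − 4 = 2.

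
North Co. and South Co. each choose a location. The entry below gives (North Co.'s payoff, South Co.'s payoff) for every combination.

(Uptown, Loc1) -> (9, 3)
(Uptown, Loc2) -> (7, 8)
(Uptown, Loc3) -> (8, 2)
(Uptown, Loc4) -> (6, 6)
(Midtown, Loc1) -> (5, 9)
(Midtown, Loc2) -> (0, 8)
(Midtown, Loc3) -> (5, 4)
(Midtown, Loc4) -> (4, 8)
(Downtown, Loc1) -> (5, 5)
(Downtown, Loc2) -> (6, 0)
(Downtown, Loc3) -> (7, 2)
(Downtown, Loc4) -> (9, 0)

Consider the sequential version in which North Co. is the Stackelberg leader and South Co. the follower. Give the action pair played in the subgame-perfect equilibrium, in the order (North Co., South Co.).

(Uptown, Loc2)

Solve by backward induction (North Co. leads).
- Uptown → South Co. plays Loc2 (best of 3, 8, 2, 6); North Co. gets 7.
- Midtown → South Co. plays Loc1 (best of 9, 8, 4, 8); North Co. gets 5.
- Downtown → South Co. plays Loc1 (best of 5, 0, 2, 0); North Co. gets 5.
Among 7, 5, 5, the best is 7 at Uptown. Subgame-perfect outcome: (Uptown, Loc2) with payoffs (7, 8).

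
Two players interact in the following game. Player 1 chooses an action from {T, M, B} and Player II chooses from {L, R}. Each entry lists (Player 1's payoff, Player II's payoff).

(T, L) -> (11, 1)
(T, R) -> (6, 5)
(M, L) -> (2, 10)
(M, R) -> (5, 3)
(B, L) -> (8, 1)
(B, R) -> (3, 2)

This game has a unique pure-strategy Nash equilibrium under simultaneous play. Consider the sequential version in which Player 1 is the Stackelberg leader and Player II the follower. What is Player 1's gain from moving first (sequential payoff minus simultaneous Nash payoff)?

Solve by backward induction (Player 1 leads).
- T → Player II plays R (best of 1, 5); Player 1 gets 6.
- M → Player II plays L (best of 10, 3); Player 1 gets 2.
- B → Player II plays R (best of 1, 2); Player 1 gets 3.
Maximizing over 6, 2, 3, Player 1 chooses T. Subgame-perfect outcome: (T, R) with payoffs (6, 5).
Now find the simultaneous Nash equilibrium.
Player 1's best replies: L→T; R→T.
Player II's best replies: T→R; M→L; B→R.
The unique mutual best reply is (T, R), giving (6, 5).
Player 1's commitment gain: 6 − 6 = 0.

0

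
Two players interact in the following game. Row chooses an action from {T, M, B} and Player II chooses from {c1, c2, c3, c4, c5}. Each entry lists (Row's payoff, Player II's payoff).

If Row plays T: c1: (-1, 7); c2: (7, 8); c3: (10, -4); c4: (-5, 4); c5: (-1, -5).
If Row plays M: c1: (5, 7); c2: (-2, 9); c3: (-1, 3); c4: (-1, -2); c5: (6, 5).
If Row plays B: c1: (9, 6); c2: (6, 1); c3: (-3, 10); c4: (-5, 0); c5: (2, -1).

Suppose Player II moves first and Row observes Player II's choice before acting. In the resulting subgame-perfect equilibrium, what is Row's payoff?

7

Row best-responds to each possible Player II move:
- c1: Row compares -1, 5, 9 and picks B; Player II would get 6.
- c2: Row compares 7, -2, 6 and picks T; Player II would get 8.
- c3: Row compares 10, -1, -3 and picks T; Player II would get -4.
- c4: Row compares -5, -1, -5 and picks M; Player II would get -2.
- c5: Row compares -1, 6, 2 and picks M; Player II would get 5.
Player II's induced payoffs are 6, 8, -4, -2, 5, so Player II commits to c2. Subgame-perfect outcome: (T, c2) with payoffs (7, 8).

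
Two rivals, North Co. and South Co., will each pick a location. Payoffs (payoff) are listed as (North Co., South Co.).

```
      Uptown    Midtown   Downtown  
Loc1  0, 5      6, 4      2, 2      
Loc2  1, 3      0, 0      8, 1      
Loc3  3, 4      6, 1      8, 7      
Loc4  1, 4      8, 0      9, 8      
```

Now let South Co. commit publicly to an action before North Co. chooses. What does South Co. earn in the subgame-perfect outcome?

Solve by backward induction (South Co. leads).
- Uptown: BR = Loc3, leader payoff 4.
- Midtown: BR = Loc4, leader payoff 0.
- Downtown: BR = Loc4, leader payoff 8.
Among 4, 0, 8, the best is 8 at Downtown. Subgame-perfect outcome: (Loc4, Downtown) with payoffs (9, 8).

8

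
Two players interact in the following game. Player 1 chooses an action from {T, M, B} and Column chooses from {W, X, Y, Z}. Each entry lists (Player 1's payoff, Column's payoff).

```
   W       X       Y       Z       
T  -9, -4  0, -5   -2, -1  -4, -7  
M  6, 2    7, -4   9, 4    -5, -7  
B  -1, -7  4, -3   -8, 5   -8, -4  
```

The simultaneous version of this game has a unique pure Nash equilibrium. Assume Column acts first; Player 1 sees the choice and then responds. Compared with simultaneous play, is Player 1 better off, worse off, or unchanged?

Player 1 best-responds to each possible Column move:
- W: Player 1 compares -9, 6, -1 and picks M; Column would get 2.
- X: Player 1 compares 0, 7, 4 and picks M; Column would get -4.
- Y: Player 1 compares -2, 9, -8 and picks M; Column would get 4.
- Z: Player 1 compares -4, -5, -8 and picks T; Column would get -7.
Column's induced payoffs are 2, -4, 4, -7, so Column commits to Y. Subgame-perfect outcome: (M, Y) with payoffs (9, 4).
Under simultaneous play:
Player 1's best replies: W→M; X→M; Y→M; Z→T.
Column's best replies: T→Y; M→Y; B→Y.
The unique mutual best reply is (M, Y), giving (9, 4).
Player 1 earns 9 sequentially versus 9 at the Nash outcome: unchanged.

unchanged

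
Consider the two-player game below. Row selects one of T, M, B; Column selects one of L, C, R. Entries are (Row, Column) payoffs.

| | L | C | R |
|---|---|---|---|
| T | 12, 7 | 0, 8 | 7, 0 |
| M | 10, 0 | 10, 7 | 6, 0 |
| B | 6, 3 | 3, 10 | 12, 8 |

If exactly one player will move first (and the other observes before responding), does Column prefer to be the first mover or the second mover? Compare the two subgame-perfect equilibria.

If Row leads: Column's best replies are T→C, M→C, B→C; Row's induced payoffs 0, 10, 3; outcome (M, C), payoffs (10, 7).
If Column leads: Row's best replies are L→T, C→M, R→B; Column's induced payoffs 7, 7, 8; outcome (B, R), payoffs (12, 8).
Column gets 8 moving first and 7 moving second, so Column prefers to move first.

first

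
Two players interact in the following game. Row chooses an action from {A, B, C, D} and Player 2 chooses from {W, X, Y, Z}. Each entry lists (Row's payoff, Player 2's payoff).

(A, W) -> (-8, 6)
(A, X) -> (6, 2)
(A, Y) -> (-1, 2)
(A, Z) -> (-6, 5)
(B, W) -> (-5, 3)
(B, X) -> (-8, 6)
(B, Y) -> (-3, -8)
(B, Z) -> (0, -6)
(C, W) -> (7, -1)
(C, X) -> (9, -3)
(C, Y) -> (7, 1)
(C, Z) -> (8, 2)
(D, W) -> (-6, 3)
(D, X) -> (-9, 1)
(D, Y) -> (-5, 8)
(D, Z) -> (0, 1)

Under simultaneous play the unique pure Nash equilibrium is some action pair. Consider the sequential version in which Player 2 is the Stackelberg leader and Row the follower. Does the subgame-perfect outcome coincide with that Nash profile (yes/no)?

Solve by backward induction (Player 2 leads).
- W → Row plays C (best of -8, -5, 7, -6); Player 2 gets -1.
- X → Row plays C (best of 6, -8, 9, -9); Player 2 gets -3.
- Y → Row plays C (best of -1, -3, 7, -5); Player 2 gets 1.
- Z → Row plays C (best of -6, 0, 8, 0); Player 2 gets 2.
Among -1, -3, 1, 2, the best is 2 at Z. Subgame-perfect outcome: (C, Z) with payoffs (8, 2).
For the simultaneous game, intersect best replies.
Row's best replies: W→C; X→C; Y→C; Z→C.
Player 2's best replies: A→W; B→X; C→Z; D→Y.
Only (C, Z) has each player best-responding; Nash payoffs (8, 2).
Sequential outcome (C, Z) coincides with the Nash profile (C, Z).

yes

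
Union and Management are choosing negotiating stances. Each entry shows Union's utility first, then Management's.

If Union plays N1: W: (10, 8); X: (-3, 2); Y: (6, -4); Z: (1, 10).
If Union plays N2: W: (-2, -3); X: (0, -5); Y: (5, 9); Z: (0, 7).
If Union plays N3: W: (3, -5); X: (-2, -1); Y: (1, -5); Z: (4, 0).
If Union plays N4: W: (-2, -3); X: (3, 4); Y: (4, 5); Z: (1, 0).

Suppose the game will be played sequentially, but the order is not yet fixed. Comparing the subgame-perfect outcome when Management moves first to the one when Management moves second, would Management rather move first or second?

If Union leads: Management's best replies are N1→Z, N2→Y, N3→Z, N4→Y; Union's induced payoffs 1, 5, 4, 4; outcome (N2, Y), payoffs (5, 9).
If Management leads: Union's best replies are W→N1, X→N4, Y→N1, Z→N3; Management's induced payoffs 8, 4, -4, 0; outcome (N1, W), payoffs (10, 8).
Management gets 8 moving first and 9 moving second, so Management prefers to move second.

second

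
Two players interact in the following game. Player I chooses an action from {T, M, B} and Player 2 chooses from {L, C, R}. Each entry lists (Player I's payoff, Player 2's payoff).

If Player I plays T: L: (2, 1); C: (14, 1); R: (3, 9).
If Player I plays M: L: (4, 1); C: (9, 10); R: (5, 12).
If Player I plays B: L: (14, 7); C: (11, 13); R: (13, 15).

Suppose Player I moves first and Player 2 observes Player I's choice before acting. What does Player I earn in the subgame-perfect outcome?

Backward induction with Player I moving first.
- T → Player 2 plays R (best of 1, 1, 9); Player I gets 3.
- M → Player 2 plays R (best of 1, 10, 12); Player I gets 5.
- B → Player 2 plays R (best of 7, 13, 15); Player I gets 13.
Maximizing over 3, 5, 13, Player I chooses B. Subgame-perfect outcome: (B, R) with payoffs (13, 15).

13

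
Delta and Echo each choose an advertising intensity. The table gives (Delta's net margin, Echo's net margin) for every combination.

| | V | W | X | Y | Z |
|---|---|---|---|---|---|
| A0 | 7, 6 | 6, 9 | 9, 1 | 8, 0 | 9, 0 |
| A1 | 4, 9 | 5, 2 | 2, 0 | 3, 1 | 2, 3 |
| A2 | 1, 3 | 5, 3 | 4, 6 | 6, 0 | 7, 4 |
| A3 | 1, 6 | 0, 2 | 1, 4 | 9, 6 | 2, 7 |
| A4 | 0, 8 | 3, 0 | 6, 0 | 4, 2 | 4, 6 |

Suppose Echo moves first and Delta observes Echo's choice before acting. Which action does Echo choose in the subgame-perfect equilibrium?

W

Backward induction with Echo moving first.
- V: BR = A0, leader payoff 6.
- W: BR = A0, leader payoff 9.
- X: BR = A0, leader payoff 1.
- Y: BR = A3, leader payoff 6.
- Z: BR = A0, leader payoff 0.
Among 6, 9, 1, 6, 0, the best is 9 at W. Subgame-perfect outcome: (A0, W) with payoffs (6, 9).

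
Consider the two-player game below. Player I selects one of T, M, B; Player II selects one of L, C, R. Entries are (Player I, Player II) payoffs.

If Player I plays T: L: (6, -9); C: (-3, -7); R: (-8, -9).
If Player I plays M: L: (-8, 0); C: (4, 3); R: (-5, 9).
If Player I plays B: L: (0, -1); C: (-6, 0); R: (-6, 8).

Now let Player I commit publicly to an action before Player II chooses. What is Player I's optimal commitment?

Player II best-responds to each possible Player I move:
- T: Player II compares -9, -7, -9 and picks C; Player I would get -3.
- M: Player II compares 0, 3, 9 and picks R; Player I would get -5.
- B: Player II compares -1, 0, 8 and picks R; Player I would get -6.
Among -3, -5, -6, the best is -3 at T. Subgame-perfect outcome: (T, C) with payoffs (-3, -7).

T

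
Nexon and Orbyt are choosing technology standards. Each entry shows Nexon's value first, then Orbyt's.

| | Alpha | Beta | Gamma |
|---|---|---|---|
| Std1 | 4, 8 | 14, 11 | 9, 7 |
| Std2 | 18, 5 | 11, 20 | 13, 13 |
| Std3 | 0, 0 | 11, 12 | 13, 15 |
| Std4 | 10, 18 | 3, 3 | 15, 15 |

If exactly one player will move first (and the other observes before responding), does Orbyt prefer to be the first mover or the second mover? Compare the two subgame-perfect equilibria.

If Nexon leads: Orbyt's best replies are Std1→Beta, Std2→Beta, Std3→Gamma, Std4→Alpha; Nexon's induced payoffs 14, 11, 13, 10; outcome (Std1, Beta), payoffs (14, 11).
If Orbyt leads: Nexon's best replies are Alpha→Std2, Beta→Std1, Gamma→Std4; Orbyt's induced payoffs 5, 11, 15; outcome (Std4, Gamma), payoffs (15, 15).
Orbyt gets 15 moving first and 11 moving second, so Orbyt prefers to move first.

first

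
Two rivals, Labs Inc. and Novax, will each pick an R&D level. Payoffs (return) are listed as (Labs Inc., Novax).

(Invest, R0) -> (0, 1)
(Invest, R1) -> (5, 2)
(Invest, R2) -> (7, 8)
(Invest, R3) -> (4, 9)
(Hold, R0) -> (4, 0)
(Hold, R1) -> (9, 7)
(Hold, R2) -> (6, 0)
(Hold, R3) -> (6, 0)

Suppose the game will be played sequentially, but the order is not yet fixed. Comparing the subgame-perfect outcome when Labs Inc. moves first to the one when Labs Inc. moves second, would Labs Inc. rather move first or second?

first

If Labs Inc. leads: Novax's best replies are Invest→R3, Hold→R1; Labs Inc.'s induced payoffs 4, 9; outcome (Hold, R1), payoffs (9, 7).
If Novax leads: Labs Inc.'s best replies are R0→Hold, R1→Hold, R2→Invest, R3→Hold; Novax's induced payoffs 0, 7, 8, 0; outcome (Invest, R2), payoffs (7, 8).
Labs Inc. gets 9 moving first and 7 moving second, so Labs Inc. prefers to move first.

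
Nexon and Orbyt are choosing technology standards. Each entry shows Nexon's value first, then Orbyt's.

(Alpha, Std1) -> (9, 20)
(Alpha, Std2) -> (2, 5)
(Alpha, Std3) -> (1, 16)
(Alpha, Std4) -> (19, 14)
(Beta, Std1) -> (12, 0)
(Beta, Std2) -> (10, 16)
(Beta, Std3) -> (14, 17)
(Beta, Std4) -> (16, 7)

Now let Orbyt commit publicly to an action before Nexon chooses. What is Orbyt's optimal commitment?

Work backward from Nexon's decision.
- Std1: BR = Beta, leader payoff 0.
- Std2: BR = Beta, leader payoff 16.
- Std3: BR = Beta, leader payoff 17.
- Std4: BR = Alpha, leader payoff 14.
Orbyt's induced payoffs are 0, 16, 17, 14, so Orbyt commits to Std3. Subgame-perfect outcome: (Beta, Std3) with payoffs (14, 17).

Std3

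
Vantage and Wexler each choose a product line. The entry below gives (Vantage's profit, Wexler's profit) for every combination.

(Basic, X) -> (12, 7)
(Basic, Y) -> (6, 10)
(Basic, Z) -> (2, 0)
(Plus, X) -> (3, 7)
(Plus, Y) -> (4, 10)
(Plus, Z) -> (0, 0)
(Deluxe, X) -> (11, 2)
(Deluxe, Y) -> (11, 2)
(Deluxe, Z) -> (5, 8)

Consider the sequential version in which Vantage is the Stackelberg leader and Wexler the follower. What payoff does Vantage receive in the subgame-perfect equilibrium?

6

Work backward from Wexler's decision.
- Basic: BR = Y, leader payoff 6.
- Plus: BR = Y, leader payoff 4.
- Deluxe: BR = Z, leader payoff 5.
Vantage's induced payoffs are 6, 4, 5, so Vantage commits to Basic. Subgame-perfect outcome: (Basic, Y) with payoffs (6, 10).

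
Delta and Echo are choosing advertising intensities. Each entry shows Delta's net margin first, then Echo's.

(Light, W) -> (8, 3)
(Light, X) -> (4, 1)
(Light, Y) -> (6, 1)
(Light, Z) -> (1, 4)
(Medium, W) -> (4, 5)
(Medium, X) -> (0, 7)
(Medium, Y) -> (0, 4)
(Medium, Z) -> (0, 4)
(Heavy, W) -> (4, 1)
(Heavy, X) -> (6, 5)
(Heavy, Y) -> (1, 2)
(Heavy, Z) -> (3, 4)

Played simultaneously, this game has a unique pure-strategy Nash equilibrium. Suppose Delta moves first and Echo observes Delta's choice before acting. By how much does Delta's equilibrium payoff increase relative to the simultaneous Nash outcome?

Work backward from Echo's decision.
- Light: Echo compares 3, 1, 1, 4 and picks Z; Delta would get 1.
- Medium: Echo compares 5, 7, 4, 4 and picks X; Delta would get 0.
- Heavy: Echo compares 1, 5, 2, 4 and picks X; Delta would get 6.
Delta's induced payoffs are 1, 0, 6, so Delta commits to Heavy. Subgame-perfect outcome: (Heavy, X) with payoffs (6, 5).
For the simultaneous game, intersect best replies.
Delta's best replies: W→Light; X→Heavy; Y→Light; Z→Heavy.
Echo's best replies: Light→Z; Medium→X; Heavy→X.
Only (Heavy, X) has each player best-responding; Nash payoffs (6, 5).
Delta's commitment gain: 6 − 6 = 0.

0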